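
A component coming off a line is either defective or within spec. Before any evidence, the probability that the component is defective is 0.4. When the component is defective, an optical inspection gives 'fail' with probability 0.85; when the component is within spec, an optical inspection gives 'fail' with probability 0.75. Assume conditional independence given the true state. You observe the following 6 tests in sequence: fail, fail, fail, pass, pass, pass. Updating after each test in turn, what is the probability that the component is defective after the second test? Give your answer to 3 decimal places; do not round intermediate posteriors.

0.461

After 'fail': P(defective) = 0.85·0.4000 / (0.85·0.4000 + 0.75·0.6000) ≈ 0.4304
After 'fail': P(defective) = 0.85·0.4304 / (0.85·0.4304 + 0.75·0.5696) ≈ 0.4613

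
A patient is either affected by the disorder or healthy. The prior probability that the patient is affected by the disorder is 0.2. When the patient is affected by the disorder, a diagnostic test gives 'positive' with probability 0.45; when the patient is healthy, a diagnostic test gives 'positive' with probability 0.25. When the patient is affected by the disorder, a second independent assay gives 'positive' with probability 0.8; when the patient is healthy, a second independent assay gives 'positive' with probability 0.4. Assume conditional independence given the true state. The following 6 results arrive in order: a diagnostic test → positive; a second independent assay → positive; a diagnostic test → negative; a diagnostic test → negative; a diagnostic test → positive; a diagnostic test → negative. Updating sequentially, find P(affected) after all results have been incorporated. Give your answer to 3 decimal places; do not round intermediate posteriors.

After a diagnostic test='positive': P(affected) = 0.45·0.2000 / (0.45·0.2000 + 0.25·0.8000) ≈ 0.3103
After a second independent assay='positive': P(affected) = 0.8·0.3103 / (0.8·0.3103 + 0.4·0.6897) ≈ 0.4737
After a diagnostic test='negative': P(affected) = 0.55·0.4737 / (0.55·0.4737 + 0.75·0.5263) ≈ 0.3976
After a diagnostic test='negative': P(affected) = 0.55·0.3976 / (0.55·0.3976 + 0.75·0.6024) ≈ 0.3261
After a diagnostic test='positive': P(affected) = 0.45·0.3261 / (0.45·0.3261 + 0.25·0.6739) ≈ 0.4656
After a diagnostic test='negative': P(affected) = 0.55·0.4656 / (0.55·0.4656 + 0.75·0.5344) ≈ 0.3898

0.390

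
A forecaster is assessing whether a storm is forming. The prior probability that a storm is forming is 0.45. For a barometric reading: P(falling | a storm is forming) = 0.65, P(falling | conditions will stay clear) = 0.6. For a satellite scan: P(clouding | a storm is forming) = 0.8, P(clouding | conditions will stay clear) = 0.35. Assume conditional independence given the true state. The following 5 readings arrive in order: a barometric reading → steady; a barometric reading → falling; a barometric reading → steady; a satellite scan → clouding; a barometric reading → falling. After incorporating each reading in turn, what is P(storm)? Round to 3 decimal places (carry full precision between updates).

0.627

Each posterior becomes the prior for the next update.
After a barometric reading='steady': P(storm) = 0.35·0.4500 / (0.35·0.4500 + 0.4·0.5500) ≈ 0.4172
After a barometric reading='falling': P(storm) = 0.65·0.4172 / (0.65·0.4172 + 0.6·0.5828) ≈ 0.4368
After a barometric reading='steady': P(storm) = 0.35·0.4368 / (0.35·0.4368 + 0.4·0.5632) ≈ 0.4043
After a satellite scan='clouding': P(storm) = 0.8·0.4043 / (0.8·0.4043 + 0.35·0.5957) ≈ 0.6080
After a barometric reading='falling': P(storm) = 0.65·0.6080 / (0.65·0.6080 + 0.6·0.3920) ≈ 0.6269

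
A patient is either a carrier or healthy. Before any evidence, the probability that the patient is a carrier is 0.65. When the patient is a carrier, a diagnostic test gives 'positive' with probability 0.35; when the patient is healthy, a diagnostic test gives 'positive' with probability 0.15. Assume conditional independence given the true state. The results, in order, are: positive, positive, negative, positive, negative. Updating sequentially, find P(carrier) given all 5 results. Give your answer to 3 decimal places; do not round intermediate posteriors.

0.932

Apply Bayes' rule sequentially, carrying P(carrier) forward.
After 'positive': P(carrier) = 0.35·0.6500 / (0.35·0.6500 + 0.15·0.3500) ≈ 0.8125
After 'positive': P(carrier) = 0.35·0.8125 / (0.35·0.8125 + 0.15·0.1875) ≈ 0.9100
After 'negative': P(carrier) = 0.65·0.9100 / (0.65·0.9100 + 0.85·0.0900) ≈ 0.8855
After 'positive': P(carrier) = 0.35·0.8855 / (0.35·0.8855 + 0.15·0.1145) ≈ 0.9475
After 'negative': P(carrier) = 0.65·0.9475 / (0.65·0.9475 + 0.85·0.0525) ≈ 0.9324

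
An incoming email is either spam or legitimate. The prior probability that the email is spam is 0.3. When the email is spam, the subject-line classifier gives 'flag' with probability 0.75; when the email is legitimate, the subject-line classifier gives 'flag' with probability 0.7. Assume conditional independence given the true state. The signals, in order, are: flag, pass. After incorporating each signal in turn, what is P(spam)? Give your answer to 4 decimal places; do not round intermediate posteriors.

0.2768

Each posterior becomes the prior for the next update.
After 'flag': P(spam) = 0.75·0.3000 / (0.75·0.3000 + 0.7·0.7000) ≈ 0.3147
After 'pass': P(spam) = 0.25·0.3147 / (0.25·0.3147 + 0.3·0.6853) ≈ 0.2768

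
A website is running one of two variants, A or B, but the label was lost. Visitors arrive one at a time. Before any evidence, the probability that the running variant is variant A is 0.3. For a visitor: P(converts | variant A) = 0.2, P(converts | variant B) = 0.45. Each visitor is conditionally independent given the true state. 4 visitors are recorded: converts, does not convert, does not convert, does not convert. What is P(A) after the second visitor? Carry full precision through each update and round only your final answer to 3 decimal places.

After 'converts': P(A) = 0.2·0.3000 / (0.2·0.3000 + 0.45·0.7000) ≈ 0.1600
After 'does not convert': P(A) = 0.8·0.1600 / (0.8·0.1600 + 0.55·0.8400) ≈ 0.2169

0.217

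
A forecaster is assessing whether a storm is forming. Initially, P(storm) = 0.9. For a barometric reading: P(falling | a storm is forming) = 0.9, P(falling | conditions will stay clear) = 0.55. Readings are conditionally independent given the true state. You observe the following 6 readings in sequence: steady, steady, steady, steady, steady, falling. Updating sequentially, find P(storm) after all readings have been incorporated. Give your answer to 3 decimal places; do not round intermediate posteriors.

0.008

After 'steady': P(storm) = 0.1·0.9000 / (0.1·0.9000 + 0.45·0.1000) ≈ 0.6667
After 'steady': P(storm) = 0.1·0.6667 / (0.1·0.6667 + 0.45·0.3333) ≈ 0.3077
After 'steady': P(storm) = 0.1·0.3077 / (0.1·0.3077 + 0.45·0.6923) ≈ 0.0899
After 'steady': P(storm) = 0.1·0.0899 / (0.1·0.0899 + 0.45·0.9101) ≈ 0.0215
After 'steady': P(storm) = 0.1·0.0215 / (0.1·0.0215 + 0.45·0.9785) ≈ 0.0049
After 'falling': P(storm) = 0.9·0.0049 / (0.9·0.0049 + 0.55·0.9951) ≈ 0.0079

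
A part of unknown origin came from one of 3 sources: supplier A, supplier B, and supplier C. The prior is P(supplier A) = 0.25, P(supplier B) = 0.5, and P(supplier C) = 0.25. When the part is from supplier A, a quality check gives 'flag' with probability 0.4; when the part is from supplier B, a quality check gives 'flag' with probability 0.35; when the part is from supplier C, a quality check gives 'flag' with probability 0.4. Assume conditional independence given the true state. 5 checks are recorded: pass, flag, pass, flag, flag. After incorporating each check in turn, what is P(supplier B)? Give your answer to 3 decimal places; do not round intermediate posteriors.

0.440

After 'pass': normaliser = 0.6·0.2500 + 0.65·0.5000 + 0.6·0.2500; P(supplier A) ≈ 0.2400, P(supplier B) ≈ 0.5200, P(supplier C) ≈ 0.2400
After 'flag': normaliser = 0.4·0.2400 + 0.35·0.5200 + 0.4·0.2400; P(supplier A) ≈ 0.2567, P(supplier B) ≈ 0.4866, P(supplier C) ≈ 0.2567
After 'pass': normaliser = 0.6·0.2567 + 0.65·0.4866 + 0.6·0.2567; P(supplier A) ≈ 0.2467, P(supplier B) ≈ 0.5066, P(supplier C) ≈ 0.2467
After 'flag': normaliser = 0.4·0.2467 + 0.35·0.5066 + 0.4·0.2467; P(supplier A) ≈ 0.2634, P(supplier B) ≈ 0.4733, P(supplier C) ≈ 0.2634
After 'flag': normaliser = 0.4·0.2634 + 0.35·0.4733 + 0.4·0.2634; P(supplier A) ≈ 0.2799, P(supplier B) ≈ 0.4402, P(supplier C) ≈ 0.2799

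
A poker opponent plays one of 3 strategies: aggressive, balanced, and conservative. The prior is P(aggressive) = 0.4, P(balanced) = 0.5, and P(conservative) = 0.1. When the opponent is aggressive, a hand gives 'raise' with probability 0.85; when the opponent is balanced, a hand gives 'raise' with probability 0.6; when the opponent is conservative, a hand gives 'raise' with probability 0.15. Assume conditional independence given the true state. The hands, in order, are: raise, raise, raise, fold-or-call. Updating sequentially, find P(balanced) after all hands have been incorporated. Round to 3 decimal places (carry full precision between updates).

0.538

After 'raise': normaliser = 0.85·0.4000 + 0.6·0.5000 + 0.15·0.1000; P(aggressive) ≈ 0.5191, P(balanced) ≈ 0.4580, P(conservative) ≈ 0.0229
After 'raise': normaliser = 0.85·0.5191 + 0.6·0.4580 + 0.15·0.0229; P(aggressive) ≈ 0.6133, P(balanced) ≈ 0.3820, P(conservative) ≈ 0.0048
After 'raise': normaliser = 0.85·0.6133 + 0.6·0.3820 + 0.15·0.0048; P(aggressive) ≈ 0.6940, P(balanced) ≈ 0.3051, P(conservative) ≈ 0.0010
After 'fold-or-call': normaliser = 0.15·0.6940 + 0.4·0.3051 + 0.85·0.0010; P(aggressive) ≈ 0.4587, P(balanced) ≈ 0.5378, P(conservative) ≈ 0.0036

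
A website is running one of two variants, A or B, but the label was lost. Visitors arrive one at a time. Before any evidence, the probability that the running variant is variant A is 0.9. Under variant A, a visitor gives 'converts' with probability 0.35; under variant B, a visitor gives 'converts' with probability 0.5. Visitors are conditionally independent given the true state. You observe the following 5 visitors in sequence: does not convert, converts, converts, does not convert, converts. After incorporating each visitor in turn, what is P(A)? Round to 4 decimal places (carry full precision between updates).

0.8392

Each posterior becomes the prior for the next update.
After 'does not convert': P(A) = 0.65·0.9000 / (0.65·0.9000 + 0.5·0.1000) ≈ 0.9213
After 'converts': P(A) = 0.35·0.9213 / (0.35·0.9213 + 0.5·0.0787) ≈ 0.8912
After 'converts': P(A) = 0.35·0.8912 / (0.35·0.8912 + 0.5·0.1088) ≈ 0.8515
After 'does not convert': P(A) = 0.65·0.8515 / (0.65·0.8515 + 0.5·0.1485) ≈ 0.8817
After 'converts': P(A) = 0.35·0.8817 / (0.35·0.8817 + 0.5·0.1183) ≈ 0.8392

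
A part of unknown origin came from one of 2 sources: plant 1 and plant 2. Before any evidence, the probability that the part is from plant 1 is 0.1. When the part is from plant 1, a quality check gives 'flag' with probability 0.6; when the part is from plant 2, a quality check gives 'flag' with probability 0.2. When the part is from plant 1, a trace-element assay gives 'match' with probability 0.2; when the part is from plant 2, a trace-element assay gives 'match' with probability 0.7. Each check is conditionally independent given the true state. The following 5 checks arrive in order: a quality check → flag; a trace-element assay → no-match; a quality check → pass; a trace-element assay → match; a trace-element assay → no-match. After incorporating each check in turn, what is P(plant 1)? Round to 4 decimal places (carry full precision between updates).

0.2530

After a quality check='flag': P(plant 1) = 0.6·0.1000 / (0.6·0.1000 + 0.2·0.9000) ≈ 0.2500
After a trace-element assay='no-match': P(plant 1) = 0.8·0.2500 / (0.8·0.2500 + 0.3·0.7500) ≈ 0.4706
After a quality check='pass': P(plant 1) = 0.4·0.4706 / (0.4·0.4706 + 0.8·0.5294) ≈ 0.3077
After a trace-element assay='match': P(plant 1) = 0.2·0.3077 / (0.2·0.3077 + 0.7·0.6923) ≈ 0.1127
After a trace-element assay='no-match': P(plant 1) = 0.8·0.1127 / (0.8·0.1127 + 0.3·0.8873) ≈ 0.2530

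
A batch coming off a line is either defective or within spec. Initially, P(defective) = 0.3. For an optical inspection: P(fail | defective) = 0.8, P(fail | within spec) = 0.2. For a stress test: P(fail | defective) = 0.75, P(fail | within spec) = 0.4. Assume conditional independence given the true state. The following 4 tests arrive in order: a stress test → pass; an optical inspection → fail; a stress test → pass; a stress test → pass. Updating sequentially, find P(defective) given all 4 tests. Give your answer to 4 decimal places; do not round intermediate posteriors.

After a stress test='pass': P(defective) = 0.25·0.3000 / (0.25·0.3000 + 0.6·0.7000) ≈ 0.1515
After an optical inspection='fail': P(defective) = 0.8·0.1515 / (0.8·0.1515 + 0.2·0.8485) ≈ 0.4167
After a stress test='pass': P(defective) = 0.25·0.4167 / (0.25·0.4167 + 0.6·0.5833) ≈ 0.2294
After a stress test='pass': P(defective) = 0.25·0.2294 / (0.25·0.2294 + 0.6·0.7706) ≈ 0.1103

0.1103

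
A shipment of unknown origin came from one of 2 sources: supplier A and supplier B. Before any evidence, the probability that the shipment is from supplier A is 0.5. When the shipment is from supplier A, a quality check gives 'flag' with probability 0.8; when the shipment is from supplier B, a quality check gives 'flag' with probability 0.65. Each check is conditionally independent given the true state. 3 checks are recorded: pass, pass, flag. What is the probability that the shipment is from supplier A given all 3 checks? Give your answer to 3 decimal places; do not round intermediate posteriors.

After 'pass': P(supplier A) = 0.2·0.5000 / (0.2·0.5000 + 0.35·0.5000) ≈ 0.3636
After 'pass': P(supplier A) = 0.2·0.3636 / (0.2·0.3636 + 0.35·0.6364) ≈ 0.2462
After 'flag': P(supplier A) = 0.8·0.2462 / (0.8·0.2462 + 0.65·0.7538) ≈ 0.2867

0.287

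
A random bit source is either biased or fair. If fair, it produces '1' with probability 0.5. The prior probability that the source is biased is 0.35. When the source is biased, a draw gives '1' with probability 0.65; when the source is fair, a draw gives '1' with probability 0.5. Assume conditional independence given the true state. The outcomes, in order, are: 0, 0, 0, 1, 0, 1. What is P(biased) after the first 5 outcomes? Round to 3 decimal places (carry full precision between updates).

After '0': P(biased) = 0.35·0.3500 / (0.35·0.3500 + 0.5·0.6500) ≈ 0.2737
After '0': P(biased) = 0.35·0.2737 / (0.35·0.2737 + 0.5·0.7263) ≈ 0.2088
After '0': P(biased) = 0.35·0.2088 / (0.35·0.2088 + 0.5·0.7912) ≈ 0.1559
After '1': P(biased) = 0.65·0.1559 / (0.65·0.1559 + 0.5·0.8441) ≈ 0.1936
After '0': P(biased) = 0.35·0.1936 / (0.35·0.1936 + 0.5·0.8064) ≈ 0.1439

0.144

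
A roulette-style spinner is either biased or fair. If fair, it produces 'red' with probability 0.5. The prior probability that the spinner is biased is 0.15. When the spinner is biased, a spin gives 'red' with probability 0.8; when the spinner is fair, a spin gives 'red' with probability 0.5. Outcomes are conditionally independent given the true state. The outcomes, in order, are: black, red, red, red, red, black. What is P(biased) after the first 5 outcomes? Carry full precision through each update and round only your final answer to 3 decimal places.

After 'black': P(biased) = 0.2·0.1500 / (0.2·0.1500 + 0.5·0.8500) ≈ 0.0659
After 'red': P(biased) = 0.8·0.0659 / (0.8·0.0659 + 0.5·0.9341) ≈ 0.1015
After 'red': P(biased) = 0.8·0.1015 / (0.8·0.1015 + 0.5·0.8985) ≈ 0.1530
After 'red': P(biased) = 0.8·0.1530 / (0.8·0.1530 + 0.5·0.8470) ≈ 0.2243
After 'red': P(biased) = 0.8·0.2243 / (0.8·0.2243 + 0.5·0.7757) ≈ 0.3163

0.316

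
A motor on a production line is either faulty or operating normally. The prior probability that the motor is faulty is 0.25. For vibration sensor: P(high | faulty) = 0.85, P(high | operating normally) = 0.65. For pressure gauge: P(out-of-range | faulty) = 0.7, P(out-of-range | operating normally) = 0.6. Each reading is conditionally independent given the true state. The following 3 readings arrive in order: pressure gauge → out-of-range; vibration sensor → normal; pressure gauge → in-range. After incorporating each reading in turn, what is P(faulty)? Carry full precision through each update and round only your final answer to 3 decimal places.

0.111

After pressure gauge='out-of-range': P(faulty) = 0.7·0.2500 / (0.7·0.2500 + 0.6·0.7500) ≈ 0.2800
After vibration sensor='normal': P(faulty) = 0.15·0.2800 / (0.15·0.2800 + 0.35·0.7200) ≈ 0.1429
After pressure gauge='in-range': P(faulty) = 0.3·0.1429 / (0.3·0.1429 + 0.4·0.8571) ≈ 0.1111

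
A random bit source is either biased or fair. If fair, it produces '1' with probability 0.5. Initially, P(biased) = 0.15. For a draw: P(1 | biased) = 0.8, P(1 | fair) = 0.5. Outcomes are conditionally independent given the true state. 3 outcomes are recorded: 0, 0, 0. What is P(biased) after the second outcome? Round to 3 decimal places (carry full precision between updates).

0.027

After '0': P(biased) = 0.2·0.1500 / (0.2·0.1500 + 0.5·0.8500) ≈ 0.0659
After '0': P(biased) = 0.2·0.0659 / (0.2·0.0659 + 0.5·0.9341) ≈ 0.0275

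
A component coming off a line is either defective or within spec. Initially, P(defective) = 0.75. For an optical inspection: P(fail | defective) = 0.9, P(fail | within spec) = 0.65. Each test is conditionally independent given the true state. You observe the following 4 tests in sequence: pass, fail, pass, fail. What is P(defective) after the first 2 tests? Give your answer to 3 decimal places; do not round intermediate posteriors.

Apply Bayes' rule sequentially, carrying P(defective) forward.
After 'pass': P(defective) = 0.1·0.7500 / (0.1·0.7500 + 0.35·0.2500) ≈ 0.4615
After 'fail': P(defective) = 0.9·0.4615 / (0.9·0.4615 + 0.65·0.5385) ≈ 0.5427

0.543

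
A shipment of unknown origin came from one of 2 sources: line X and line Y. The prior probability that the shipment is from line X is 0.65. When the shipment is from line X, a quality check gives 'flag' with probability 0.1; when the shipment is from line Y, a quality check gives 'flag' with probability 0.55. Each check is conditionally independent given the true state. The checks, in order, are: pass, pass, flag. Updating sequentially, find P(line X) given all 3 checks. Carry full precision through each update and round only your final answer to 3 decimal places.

After 'pass': P(line X) = 0.9·0.6500 / (0.9·0.6500 + 0.45·0.3500) ≈ 0.7879
After 'pass': P(line X) = 0.9·0.7879 / (0.9·0.7879 + 0.45·0.2121) ≈ 0.8814
After 'flag': P(line X) = 0.1·0.8814 / (0.1·0.8814 + 0.55·0.1186) ≈ 0.5746

0.575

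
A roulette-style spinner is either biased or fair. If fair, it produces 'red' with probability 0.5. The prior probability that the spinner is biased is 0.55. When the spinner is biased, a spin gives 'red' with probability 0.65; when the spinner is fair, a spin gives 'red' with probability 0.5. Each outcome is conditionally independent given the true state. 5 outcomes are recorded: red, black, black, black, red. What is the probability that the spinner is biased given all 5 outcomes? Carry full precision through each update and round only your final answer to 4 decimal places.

After 'red': P(biased) = 0.65·0.5500 / (0.65·0.5500 + 0.5·0.4500) ≈ 0.6137
After 'black': P(biased) = 0.35·0.6137 / (0.35·0.6137 + 0.5·0.3863) ≈ 0.5266
After 'black': P(biased) = 0.35·0.5266 / (0.35·0.5266 + 0.5·0.4734) ≈ 0.4377
After 'black': P(biased) = 0.35·0.4377 / (0.35·0.4377 + 0.5·0.5623) ≈ 0.3527
After 'red': P(biased) = 0.65·0.3527 / (0.65·0.3527 + 0.5·0.6473) ≈ 0.4147

0.4147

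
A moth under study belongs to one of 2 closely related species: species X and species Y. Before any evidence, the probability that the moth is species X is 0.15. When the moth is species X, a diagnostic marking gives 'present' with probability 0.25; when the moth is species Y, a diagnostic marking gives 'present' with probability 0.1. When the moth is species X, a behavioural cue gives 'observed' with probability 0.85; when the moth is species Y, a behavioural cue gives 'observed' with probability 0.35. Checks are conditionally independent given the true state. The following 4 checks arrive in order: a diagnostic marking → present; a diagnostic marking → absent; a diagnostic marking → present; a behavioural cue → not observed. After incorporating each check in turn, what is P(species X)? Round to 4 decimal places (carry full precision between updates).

0.1750

After a diagnostic marking='present': P(species X) = 0.25·0.1500 / (0.25·0.1500 + 0.1·0.8500) ≈ 0.3061
After a diagnostic marking='absent': P(species X) = 0.75·0.3061 / (0.75·0.3061 + 0.9·0.6939) ≈ 0.2688
After a diagnostic marking='present': P(species X) = 0.25·0.2688 / (0.25·0.2688 + 0.1·0.7312) ≈ 0.4789
After a behavioural cue='not observed': P(species X) = 0.15·0.4789 / (0.15·0.4789 + 0.65·0.5211) ≈ 0.1750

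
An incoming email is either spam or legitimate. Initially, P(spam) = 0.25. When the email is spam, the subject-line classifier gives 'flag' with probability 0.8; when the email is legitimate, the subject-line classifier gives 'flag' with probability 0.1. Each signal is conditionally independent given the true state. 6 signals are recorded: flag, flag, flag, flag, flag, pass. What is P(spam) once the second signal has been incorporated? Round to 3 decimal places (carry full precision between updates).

0.955

After 'flag': P(spam) = 0.8·0.2500 / (0.8·0.2500 + 0.1·0.7500) ≈ 0.7273
After 'flag': P(spam) = 0.8·0.7273 / (0.8·0.7273 + 0.1·0.2727) ≈ 0.9552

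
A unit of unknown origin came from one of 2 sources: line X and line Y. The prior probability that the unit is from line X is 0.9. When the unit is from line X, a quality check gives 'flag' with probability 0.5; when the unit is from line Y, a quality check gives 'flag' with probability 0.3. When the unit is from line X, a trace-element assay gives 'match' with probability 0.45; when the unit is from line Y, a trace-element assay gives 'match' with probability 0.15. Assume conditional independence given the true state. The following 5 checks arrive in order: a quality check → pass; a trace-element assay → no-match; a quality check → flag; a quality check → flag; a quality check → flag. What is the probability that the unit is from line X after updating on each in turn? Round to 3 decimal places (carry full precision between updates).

After a quality check='pass': P(line X) = 0.5·0.9000 / (0.5·0.9000 + 0.7·0.1000) ≈ 0.8654
After a trace-element assay='no-match': P(line X) = 0.55·0.8654 / (0.55·0.8654 + 0.85·0.1346) ≈ 0.8062
After a quality check='flag': P(line X) = 0.5·0.8062 / (0.5·0.8062 + 0.3·0.1938) ≈ 0.8739
After a quality check='flag': P(line X) = 0.5·0.8739 / (0.5·0.8739 + 0.3·0.1261) ≈ 0.9203
After a quality check='flag': P(line X) = 0.5·0.9203 / (0.5·0.9203 + 0.3·0.0797) ≈ 0.9506

0.951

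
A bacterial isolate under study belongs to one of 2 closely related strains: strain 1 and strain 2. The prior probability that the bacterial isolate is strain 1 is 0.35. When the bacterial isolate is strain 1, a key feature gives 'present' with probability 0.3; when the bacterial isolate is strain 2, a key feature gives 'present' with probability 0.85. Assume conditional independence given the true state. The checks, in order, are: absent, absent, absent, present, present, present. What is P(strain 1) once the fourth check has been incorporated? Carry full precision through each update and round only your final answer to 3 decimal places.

After 'absent': P(strain 1) = 0.7·0.3500 / (0.7·0.3500 + 0.15·0.6500) ≈ 0.7153
After 'absent': P(strain 1) = 0.7·0.7153 / (0.7·0.7153 + 0.15·0.2847) ≈ 0.9214
After 'absent': P(strain 1) = 0.7·0.9214 / (0.7·0.9214 + 0.15·0.0786) ≈ 0.9821
After 'present': P(strain 1) = 0.3·0.9821 / (0.3·0.9821 + 0.85·0.0179) ≈ 0.9508

0.951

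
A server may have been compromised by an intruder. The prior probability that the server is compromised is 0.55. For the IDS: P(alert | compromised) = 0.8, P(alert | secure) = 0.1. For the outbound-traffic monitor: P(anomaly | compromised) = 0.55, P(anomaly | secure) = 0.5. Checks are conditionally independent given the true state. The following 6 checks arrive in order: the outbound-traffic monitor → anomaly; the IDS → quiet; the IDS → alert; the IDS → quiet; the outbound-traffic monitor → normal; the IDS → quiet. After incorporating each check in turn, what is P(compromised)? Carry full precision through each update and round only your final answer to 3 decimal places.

Each posterior becomes the prior for the next update.
After the outbound-traffic monitor='anomaly': P(compromised) = 0.55·0.5500 / (0.55·0.5500 + 0.5·0.4500) ≈ 0.5735
After the IDS='quiet': P(compromised) = 0.2·0.5735 / (0.2·0.5735 + 0.9·0.4265) ≈ 0.2300
After the IDS='alert': P(compromised) = 0.8·0.2300 / (0.8·0.2300 + 0.1·0.7700) ≈ 0.7050
After the IDS='quiet': P(compromised) = 0.2·0.7050 / (0.2·0.7050 + 0.9·0.2950) ≈ 0.3469
After the outbound-traffic monitor='normal': P(compromised) = 0.45·0.3469 / (0.45·0.3469 + 0.5·0.6531) ≈ 0.3234
After the IDS='quiet': P(compromised) = 0.2·0.3234 / (0.2·0.3234 + 0.9·0.6766) ≈ 0.0960

0.096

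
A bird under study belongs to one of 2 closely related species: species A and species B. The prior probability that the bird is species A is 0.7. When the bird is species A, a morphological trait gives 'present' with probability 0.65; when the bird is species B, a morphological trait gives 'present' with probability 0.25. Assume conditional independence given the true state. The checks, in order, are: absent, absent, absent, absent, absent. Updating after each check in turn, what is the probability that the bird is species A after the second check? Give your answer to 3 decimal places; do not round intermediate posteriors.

0.337

After 'absent': P(species A) = 0.35·0.7000 / (0.35·0.7000 + 0.75·0.3000) ≈ 0.5213
After 'absent': P(species A) = 0.35·0.5213 / (0.35·0.5213 + 0.75·0.4787) ≈ 0.3369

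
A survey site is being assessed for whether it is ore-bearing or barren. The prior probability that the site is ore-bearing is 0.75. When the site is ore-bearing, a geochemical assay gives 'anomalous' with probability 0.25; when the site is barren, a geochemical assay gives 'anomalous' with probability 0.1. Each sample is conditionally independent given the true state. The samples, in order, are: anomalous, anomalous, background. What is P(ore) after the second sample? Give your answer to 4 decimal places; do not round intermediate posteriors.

After 'anomalous': P(ore) = 0.25·0.7500 / (0.25·0.7500 + 0.1·0.2500) ≈ 0.8824
After 'anomalous': P(ore) = 0.25·0.8824 / (0.25·0.8824 + 0.1·0.1176) ≈ 0.9494

0.9494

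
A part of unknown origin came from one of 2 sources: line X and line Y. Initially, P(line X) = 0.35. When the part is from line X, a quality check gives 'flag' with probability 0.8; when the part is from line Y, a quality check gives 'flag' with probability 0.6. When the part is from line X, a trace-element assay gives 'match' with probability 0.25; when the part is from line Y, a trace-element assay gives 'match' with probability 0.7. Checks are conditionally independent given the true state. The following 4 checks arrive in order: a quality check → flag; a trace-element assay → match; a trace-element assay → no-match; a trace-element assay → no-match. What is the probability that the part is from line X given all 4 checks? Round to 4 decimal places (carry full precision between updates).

After a quality check='flag': P(line X) = 0.8·0.3500 / (0.8·0.3500 + 0.6·0.6500) ≈ 0.4179
After a trace-element assay='match': P(line X) = 0.25·0.4179 / (0.25·0.4179 + 0.7·0.5821) ≈ 0.2041
After a trace-element assay='no-match': P(line X) = 0.75·0.2041 / (0.75·0.2041 + 0.3·0.7959) ≈ 0.3906
After a trace-element assay='no-match': P(line X) = 0.75·0.3906 / (0.75·0.3906 + 0.3·0.6094) ≈ 0.6158

0.6158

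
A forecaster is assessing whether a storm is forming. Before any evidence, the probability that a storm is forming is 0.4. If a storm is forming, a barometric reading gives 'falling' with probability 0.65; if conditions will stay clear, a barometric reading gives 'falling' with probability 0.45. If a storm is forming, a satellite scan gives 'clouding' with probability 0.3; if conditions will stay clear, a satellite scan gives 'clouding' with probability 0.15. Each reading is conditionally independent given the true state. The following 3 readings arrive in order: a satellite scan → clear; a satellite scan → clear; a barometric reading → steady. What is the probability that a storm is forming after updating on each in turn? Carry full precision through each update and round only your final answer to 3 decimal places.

Each posterior becomes the prior for the next update.
After a satellite scan='clear': P(storm) = 0.7·0.4000 / (0.7·0.4000 + 0.85·0.6000) ≈ 0.3544
After a satellite scan='clear': P(storm) = 0.7·0.3544 / (0.7·0.3544 + 0.85·0.6456) ≈ 0.3114
After a barometric reading='steady': P(storm) = 0.35·0.3114 / (0.35·0.3114 + 0.55·0.6886) ≈ 0.2234

0.223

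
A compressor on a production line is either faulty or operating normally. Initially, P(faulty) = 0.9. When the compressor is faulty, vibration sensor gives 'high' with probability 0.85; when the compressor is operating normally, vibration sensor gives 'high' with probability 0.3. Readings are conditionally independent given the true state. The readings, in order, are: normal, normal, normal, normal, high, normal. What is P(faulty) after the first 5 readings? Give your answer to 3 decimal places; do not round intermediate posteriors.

After 'normal': P(faulty) = 0.15·0.9000 / (0.15·0.9000 + 0.7·0.1000) ≈ 0.6585
After 'normal': P(faulty) = 0.15·0.6585 / (0.15·0.6585 + 0.7·0.3415) ≈ 0.2924
After 'normal': P(faulty) = 0.15·0.2924 / (0.15·0.2924 + 0.7·0.7076) ≈ 0.0814
After 'normal': P(faulty) = 0.15·0.0814 / (0.15·0.0814 + 0.7·0.9186) ≈ 0.0186
After 'high': P(faulty) = 0.85·0.0186 / (0.85·0.0186 + 0.3·0.9814) ≈ 0.0510

0.051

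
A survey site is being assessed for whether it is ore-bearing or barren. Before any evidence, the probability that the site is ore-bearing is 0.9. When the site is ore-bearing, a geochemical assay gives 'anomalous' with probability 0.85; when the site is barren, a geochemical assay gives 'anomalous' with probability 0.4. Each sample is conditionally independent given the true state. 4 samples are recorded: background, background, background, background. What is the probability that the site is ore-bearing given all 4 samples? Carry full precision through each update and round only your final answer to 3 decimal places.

0.034

After 'background': P(ore) = 0.15·0.9000 / (0.15·0.9000 + 0.6·0.1000) ≈ 0.6923
After 'background': P(ore) = 0.15·0.6923 / (0.15·0.6923 + 0.6·0.3077) ≈ 0.3600
After 'background': P(ore) = 0.15·0.3600 / (0.15·0.3600 + 0.6·0.6400) ≈ 0.1233
After 'background': P(ore) = 0.15·0.1233 / (0.15·0.1233 + 0.6·0.8767) ≈ 0.0340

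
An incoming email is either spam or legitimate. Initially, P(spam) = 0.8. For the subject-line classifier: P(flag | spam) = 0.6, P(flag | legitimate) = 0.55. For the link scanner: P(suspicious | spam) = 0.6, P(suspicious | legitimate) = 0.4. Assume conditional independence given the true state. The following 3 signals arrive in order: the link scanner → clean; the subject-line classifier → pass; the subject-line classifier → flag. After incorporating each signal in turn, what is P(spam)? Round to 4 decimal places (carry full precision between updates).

Apply Bayes' rule sequentially, carrying P(spam) forward.
After the link scanner='clean': P(spam) = 0.4·0.8000 / (0.4·0.8000 + 0.6·0.2000) ≈ 0.7273
After the subject-line classifier='pass': P(spam) = 0.4·0.7273 / (0.4·0.7273 + 0.45·0.2727) ≈ 0.7033
After the subject-line classifier='flag': P(spam) = 0.6·0.7033 / (0.6·0.7033 + 0.55·0.2967) ≈ 0.7211

0.7211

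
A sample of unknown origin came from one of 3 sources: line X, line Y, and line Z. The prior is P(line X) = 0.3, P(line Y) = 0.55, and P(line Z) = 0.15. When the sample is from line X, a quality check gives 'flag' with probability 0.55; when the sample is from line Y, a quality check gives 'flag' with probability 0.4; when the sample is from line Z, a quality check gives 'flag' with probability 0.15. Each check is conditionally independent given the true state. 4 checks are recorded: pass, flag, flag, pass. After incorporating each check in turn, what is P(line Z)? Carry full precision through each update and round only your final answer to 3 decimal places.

0.046

Apply Bayes' rule sequentially, carrying P(line Z) forward.
After 'pass': normaliser = 0.45·0.3000 + 0.6·0.5500 + 0.85·0.1500; P(line X) ≈ 0.2278, P(line Y) ≈ 0.5570, P(line Z) ≈ 0.2152
After 'flag': normaliser = 0.55·0.2278 + 0.4·0.5570 + 0.15·0.2152; P(line X) ≈ 0.3295, P(line Y) ≈ 0.5857, P(line Z) ≈ 0.0849
After 'flag': normaliser = 0.55·0.3295 + 0.4·0.5857 + 0.15·0.0849; P(line X) ≈ 0.4232, P(line Y) ≈ 0.5471, P(line Z) ≈ 0.0297
After 'pass': normaliser = 0.45·0.4232 + 0.6·0.5471 + 0.85·0.0297; P(line X) ≈ 0.3501, P(line Y) ≈ 0.6035, P(line Z) ≈ 0.0465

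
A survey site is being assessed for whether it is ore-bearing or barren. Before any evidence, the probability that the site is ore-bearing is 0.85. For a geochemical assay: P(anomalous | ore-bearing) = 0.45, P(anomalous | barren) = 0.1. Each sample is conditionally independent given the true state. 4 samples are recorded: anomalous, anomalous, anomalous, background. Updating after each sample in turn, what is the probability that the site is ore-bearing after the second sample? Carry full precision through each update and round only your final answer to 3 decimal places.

0.991

After 'anomalous': P(ore) = 0.45·0.8500 / (0.45·0.8500 + 0.1·0.1500) ≈ 0.9623
After 'anomalous': P(ore) = 0.45·0.9623 / (0.45·0.9623 + 0.1·0.0377) ≈ 0.9914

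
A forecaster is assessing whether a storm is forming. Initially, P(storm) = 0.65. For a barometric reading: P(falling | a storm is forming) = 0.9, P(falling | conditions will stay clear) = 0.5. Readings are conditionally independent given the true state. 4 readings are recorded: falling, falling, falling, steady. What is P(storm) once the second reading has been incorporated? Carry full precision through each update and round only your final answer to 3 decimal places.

Apply Bayes' rule sequentially, carrying P(storm) forward.
After 'falling': P(storm) = 0.9·0.6500 / (0.9·0.6500 + 0.5·0.3500) ≈ 0.7697
After 'falling': P(storm) = 0.9·0.7697 / (0.9·0.7697 + 0.5·0.2303) ≈ 0.8575

0.857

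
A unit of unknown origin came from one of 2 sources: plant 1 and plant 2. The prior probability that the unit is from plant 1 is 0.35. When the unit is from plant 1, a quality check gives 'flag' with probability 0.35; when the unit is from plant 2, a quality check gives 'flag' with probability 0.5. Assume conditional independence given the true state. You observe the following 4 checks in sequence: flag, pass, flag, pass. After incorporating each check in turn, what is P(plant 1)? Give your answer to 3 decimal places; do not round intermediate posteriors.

After 'flag': P(plant 1) = 0.35·0.3500 / (0.35·0.3500 + 0.5·0.6500) ≈ 0.2737
After 'pass': P(plant 1) = 0.65·0.2737 / (0.65·0.2737 + 0.5·0.7263) ≈ 0.3289
After 'flag': P(plant 1) = 0.35·0.3289 / (0.35·0.3289 + 0.5·0.6711) ≈ 0.2554
After 'pass': P(plant 1) = 0.65·0.2554 / (0.65·0.2554 + 0.5·0.7446) ≈ 0.3084

0.308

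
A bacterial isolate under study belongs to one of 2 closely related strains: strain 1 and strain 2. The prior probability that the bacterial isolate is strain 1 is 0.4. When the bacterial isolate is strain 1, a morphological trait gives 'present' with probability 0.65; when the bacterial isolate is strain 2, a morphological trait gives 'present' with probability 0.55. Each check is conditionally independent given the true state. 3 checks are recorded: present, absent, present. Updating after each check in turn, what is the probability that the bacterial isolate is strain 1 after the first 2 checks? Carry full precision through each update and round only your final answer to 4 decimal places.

0.3800

After 'present': P(strain 1) = 0.65·0.4000 / (0.65·0.4000 + 0.55·0.6000) ≈ 0.4407
After 'absent': P(strain 1) = 0.35·0.4407 / (0.35·0.4407 + 0.45·0.5593) ≈ 0.3800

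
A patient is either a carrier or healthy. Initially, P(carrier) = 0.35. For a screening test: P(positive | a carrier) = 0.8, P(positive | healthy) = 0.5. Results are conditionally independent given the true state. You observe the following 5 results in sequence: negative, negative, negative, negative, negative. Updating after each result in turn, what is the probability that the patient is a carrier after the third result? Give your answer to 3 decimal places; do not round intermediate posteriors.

0.033

Each posterior becomes the prior for the next update.
After 'negative': P(carrier) = 0.2·0.3500 / (0.2·0.3500 + 0.5·0.6500) ≈ 0.1772
After 'negative': P(carrier) = 0.2·0.1772 / (0.2·0.1772 + 0.5·0.8228) ≈ 0.0793
After 'negative': P(carrier) = 0.2·0.0793 / (0.2·0.0793 + 0.5·0.9207) ≈ 0.0333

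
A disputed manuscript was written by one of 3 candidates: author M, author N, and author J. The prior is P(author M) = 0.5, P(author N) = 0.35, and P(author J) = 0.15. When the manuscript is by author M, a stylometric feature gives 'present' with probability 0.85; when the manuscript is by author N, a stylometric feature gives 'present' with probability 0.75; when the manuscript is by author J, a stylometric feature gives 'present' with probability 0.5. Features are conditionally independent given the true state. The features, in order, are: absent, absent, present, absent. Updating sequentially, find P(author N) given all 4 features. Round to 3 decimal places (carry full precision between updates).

0.275

Apply Bayes' rule sequentially, carrying P(author N) forward.
After 'absent': normaliser = 0.15·0.5000 + 0.25·0.3500 + 0.5·0.1500; P(author M) ≈ 0.3158, P(author N) ≈ 0.3684, P(author J) ≈ 0.3158
After 'absent': normaliser = 0.15·0.3158 + 0.25·0.3684 + 0.5·0.3158; P(author M) ≈ 0.1593, P(author N) ≈ 0.3097, P(author J) ≈ 0.5310
After 'present': normaliser = 0.85·0.1593 + 0.75·0.3097 + 0.5·0.5310; P(author M) ≈ 0.2138, P(author N) ≈ 0.3669, P(author J) ≈ 0.4193
After 'absent': normaliser = 0.15·0.2138 + 0.25·0.3669 + 0.5·0.4193; P(author M) ≈ 0.0962, P(author N) ≈ 0.2751, P(author J) ≈ 0.6287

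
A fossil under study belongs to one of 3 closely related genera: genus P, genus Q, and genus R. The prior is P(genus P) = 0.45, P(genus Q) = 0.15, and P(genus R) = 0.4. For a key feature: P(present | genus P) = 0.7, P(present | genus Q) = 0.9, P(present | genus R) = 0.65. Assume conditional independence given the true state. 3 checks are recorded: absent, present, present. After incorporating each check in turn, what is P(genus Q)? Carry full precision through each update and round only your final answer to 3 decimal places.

0.088

After 'absent': normaliser = 0.3·0.4500 + 0.1·0.1500 + 0.35·0.4000; P(genus P) ≈ 0.4655, P(genus Q) ≈ 0.0517, P(genus R) ≈ 0.4828
After 'present': normaliser = 0.7·0.4655 + 0.9·0.0517 + 0.65·0.4828; P(genus P) ≈ 0.4749, P(genus Q) ≈ 0.0678, P(genus R) ≈ 0.4573
After 'present': normaliser = 0.7·0.4749 + 0.9·0.0678 + 0.65·0.4573; P(genus P) ≈ 0.4813, P(genus Q) ≈ 0.0884, P(genus R) ≈ 0.4303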